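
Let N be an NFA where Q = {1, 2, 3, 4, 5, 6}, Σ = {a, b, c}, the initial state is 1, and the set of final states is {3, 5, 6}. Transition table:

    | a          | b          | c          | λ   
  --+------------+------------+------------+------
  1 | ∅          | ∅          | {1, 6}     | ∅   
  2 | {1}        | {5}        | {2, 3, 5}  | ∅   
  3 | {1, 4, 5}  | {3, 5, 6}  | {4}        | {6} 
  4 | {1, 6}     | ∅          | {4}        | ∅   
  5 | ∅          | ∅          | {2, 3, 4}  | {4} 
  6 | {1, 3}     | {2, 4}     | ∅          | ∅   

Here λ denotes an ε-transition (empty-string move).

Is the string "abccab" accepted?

No

Start in {1}.
Read 'a': 1→∅; now ∅.
The set is empty and remains empty for the remaining 5 symbols.
The final set ∅ contains no accepting state.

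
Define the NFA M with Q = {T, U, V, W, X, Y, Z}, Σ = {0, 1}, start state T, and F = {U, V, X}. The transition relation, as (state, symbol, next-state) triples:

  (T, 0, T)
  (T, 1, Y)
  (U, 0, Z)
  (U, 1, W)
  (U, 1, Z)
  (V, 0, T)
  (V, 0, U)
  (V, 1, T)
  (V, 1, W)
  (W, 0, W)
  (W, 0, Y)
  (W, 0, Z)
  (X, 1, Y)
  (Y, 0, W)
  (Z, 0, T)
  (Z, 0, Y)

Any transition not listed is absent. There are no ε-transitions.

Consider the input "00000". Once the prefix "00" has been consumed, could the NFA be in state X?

No

Start in {T}.
Read '0': {T} → {T}.
Read '0': {T} → {T}.
State X is not in {T}.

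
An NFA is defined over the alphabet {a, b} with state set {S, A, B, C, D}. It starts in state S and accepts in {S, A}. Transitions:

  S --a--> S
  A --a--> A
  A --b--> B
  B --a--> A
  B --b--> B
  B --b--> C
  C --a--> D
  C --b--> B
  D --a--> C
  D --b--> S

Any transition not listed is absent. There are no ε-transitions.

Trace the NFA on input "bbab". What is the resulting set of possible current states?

Start in {S}.
Read 'b': {S} → ∅.
The set is empty and remains empty for the remaining 3 symbols.

∅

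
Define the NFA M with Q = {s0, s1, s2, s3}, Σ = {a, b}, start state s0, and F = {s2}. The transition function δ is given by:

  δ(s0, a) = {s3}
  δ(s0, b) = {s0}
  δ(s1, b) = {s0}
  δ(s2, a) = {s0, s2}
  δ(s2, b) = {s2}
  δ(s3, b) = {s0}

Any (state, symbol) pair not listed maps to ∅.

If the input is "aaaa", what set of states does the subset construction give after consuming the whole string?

Start in {s0}.
Read 'a': s0→{s3}; now {s3}.
Read 'a': s3→∅; now ∅.
The set is empty and remains empty for the remaining 2 symbols.

∅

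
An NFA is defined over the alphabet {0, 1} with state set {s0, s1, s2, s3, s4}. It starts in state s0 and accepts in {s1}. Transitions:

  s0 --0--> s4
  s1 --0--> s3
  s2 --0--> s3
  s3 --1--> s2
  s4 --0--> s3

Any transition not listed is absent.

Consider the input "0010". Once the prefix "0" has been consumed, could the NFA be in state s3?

No

Start in {s0}.
Read '0': s0→{s4}; now {s4}.
State s3 is not in {s4}.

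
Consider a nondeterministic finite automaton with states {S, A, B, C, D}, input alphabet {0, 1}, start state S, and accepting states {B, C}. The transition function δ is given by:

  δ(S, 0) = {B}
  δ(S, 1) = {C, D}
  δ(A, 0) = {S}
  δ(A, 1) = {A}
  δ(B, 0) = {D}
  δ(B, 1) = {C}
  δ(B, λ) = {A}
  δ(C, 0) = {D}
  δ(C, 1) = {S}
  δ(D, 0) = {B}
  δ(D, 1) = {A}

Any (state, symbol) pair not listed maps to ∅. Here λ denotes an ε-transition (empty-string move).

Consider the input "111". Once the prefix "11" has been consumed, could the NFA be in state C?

Start in {S}.
Read '1': {S} → {C, D}.
Read '1': {C, D} → {S, A}.
State C is not in {S, A}.

No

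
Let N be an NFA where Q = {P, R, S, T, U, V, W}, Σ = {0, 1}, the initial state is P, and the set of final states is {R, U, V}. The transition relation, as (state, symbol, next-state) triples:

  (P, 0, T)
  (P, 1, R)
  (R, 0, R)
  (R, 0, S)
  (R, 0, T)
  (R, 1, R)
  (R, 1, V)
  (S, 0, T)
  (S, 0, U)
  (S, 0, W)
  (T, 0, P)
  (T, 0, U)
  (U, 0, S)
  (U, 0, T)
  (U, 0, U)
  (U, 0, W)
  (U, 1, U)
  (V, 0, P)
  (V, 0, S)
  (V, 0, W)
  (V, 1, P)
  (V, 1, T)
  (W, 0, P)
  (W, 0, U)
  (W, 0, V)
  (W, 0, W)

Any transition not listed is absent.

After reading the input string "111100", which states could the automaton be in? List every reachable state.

{P, R, S, T, U, V, W}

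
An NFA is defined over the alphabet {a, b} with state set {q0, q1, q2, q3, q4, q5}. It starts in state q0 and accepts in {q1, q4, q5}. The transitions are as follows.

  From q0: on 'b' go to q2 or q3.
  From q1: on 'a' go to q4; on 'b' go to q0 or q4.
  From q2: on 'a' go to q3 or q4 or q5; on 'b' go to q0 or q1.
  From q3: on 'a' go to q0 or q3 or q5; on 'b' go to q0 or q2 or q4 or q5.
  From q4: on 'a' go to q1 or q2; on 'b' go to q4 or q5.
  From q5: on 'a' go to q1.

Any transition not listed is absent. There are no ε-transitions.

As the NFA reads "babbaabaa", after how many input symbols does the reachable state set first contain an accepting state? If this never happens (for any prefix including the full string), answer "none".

2

Start in {q0}.
Read 'b': {q0} → {q2, q3}.
Read 'a': {q2, q3} → {q0, q3, q4, q5}.
None of the earlier sets intersect F, but {q0, q3, q4, q5} does.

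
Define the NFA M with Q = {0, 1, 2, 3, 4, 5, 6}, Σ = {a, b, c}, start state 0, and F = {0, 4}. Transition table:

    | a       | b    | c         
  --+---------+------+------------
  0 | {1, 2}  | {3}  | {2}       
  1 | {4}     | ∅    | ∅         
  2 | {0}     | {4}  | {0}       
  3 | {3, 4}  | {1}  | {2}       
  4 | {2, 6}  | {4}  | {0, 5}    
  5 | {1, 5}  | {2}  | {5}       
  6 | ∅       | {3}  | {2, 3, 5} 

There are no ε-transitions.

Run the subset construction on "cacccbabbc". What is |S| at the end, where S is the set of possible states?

Start in {0}.
Read 'c': {0} → {2}.
Read 'a': {2} → {0}.
Read 'c': {0} → {2}.
Read 'c': {2} → {0}.
Read 'c': {0} → {2}.
Read 'b': {2} → {4}.
Read 'a': {4} → {2, 6}.
Read 'b': {2, 6} → {3, 4}.
Read 'b': {3, 4} → {1, 4}.
Read 'c': {1, 4} → {0, 5}.
That set has 2 states.

2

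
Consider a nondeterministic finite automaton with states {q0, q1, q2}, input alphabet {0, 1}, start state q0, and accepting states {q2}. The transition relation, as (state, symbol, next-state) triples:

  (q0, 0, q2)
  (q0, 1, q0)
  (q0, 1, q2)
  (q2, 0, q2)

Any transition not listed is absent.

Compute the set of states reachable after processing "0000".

Start in {q0}.
Read '0': q0→{q2}; now {q2}.
Read '0': q2→{q2}; now {q2}.
Read '0': q2→{q2}; now {q2}.
Read '0': q2→{q2}; now {q2}.

{q2}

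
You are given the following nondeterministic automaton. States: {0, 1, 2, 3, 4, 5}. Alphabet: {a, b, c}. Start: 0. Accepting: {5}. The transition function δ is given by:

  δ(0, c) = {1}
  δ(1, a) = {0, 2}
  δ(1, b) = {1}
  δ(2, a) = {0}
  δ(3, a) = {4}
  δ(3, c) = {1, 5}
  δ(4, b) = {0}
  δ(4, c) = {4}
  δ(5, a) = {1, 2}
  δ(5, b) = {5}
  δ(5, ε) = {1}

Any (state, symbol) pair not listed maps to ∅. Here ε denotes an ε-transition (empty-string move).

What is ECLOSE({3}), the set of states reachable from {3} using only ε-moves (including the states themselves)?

{3}

Begin with {3}.
No ε-moves leave this set, so the closure equals the set itself.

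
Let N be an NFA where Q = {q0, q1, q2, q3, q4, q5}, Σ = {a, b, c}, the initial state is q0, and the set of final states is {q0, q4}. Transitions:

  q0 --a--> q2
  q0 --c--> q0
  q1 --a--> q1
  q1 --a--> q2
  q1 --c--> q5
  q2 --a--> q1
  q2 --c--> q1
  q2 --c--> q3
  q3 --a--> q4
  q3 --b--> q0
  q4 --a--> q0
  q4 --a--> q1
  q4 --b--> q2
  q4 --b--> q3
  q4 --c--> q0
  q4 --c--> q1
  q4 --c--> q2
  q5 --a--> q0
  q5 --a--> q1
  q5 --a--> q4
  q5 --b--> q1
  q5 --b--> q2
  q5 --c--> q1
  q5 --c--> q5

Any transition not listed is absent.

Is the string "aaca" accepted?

Start in {q0}.
Read 'a': {q0} → {q2}.
Read 'a': {q2} → {q1}.
Read 'c': {q1} → {q5}.
Read 'a': {q5} → {q0, q1, q4}.
The final set {q0, q1, q4} contains the accepting states q0, q4.

Yes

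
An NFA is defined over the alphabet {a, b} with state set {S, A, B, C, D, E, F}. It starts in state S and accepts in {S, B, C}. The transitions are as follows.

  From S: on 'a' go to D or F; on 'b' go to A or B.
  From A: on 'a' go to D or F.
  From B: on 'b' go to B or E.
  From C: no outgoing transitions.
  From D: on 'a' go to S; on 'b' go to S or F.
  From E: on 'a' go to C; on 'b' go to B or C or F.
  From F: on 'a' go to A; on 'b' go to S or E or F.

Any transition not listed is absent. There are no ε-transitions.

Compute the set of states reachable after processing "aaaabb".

Start in {S}.
Read 'a': {S} → {D, F}.
Read 'a': {D, F} → {S, A}.
Read 'a': {S, A} → {D, F}.
Read 'a': {D, F} → {S, A}.
Read 'b': {S, A} → {A, B}.
Read 'b': {A, B} → {B, E}.

{B, E}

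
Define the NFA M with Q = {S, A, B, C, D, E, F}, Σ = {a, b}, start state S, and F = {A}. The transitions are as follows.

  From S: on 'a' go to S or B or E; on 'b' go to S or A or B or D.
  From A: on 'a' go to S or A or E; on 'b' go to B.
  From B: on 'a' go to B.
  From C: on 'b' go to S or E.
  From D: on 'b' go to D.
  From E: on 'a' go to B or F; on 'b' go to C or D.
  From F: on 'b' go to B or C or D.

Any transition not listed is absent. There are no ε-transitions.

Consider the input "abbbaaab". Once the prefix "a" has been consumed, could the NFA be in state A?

Start in {S}.
Read 'a': S→{S, B, E}; now {S, B, E}.
State A is not in {S, B, E}.

No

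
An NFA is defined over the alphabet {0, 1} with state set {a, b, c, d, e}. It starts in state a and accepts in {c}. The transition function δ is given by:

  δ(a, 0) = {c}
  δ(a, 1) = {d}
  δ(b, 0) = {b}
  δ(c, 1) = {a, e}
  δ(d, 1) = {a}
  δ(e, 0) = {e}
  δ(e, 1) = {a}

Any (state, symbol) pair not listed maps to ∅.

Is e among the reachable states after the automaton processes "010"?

Start in {a}.
Read '0': a→{c}; now {c}.
Read '1': c→{a, e}; now {a, e}.
Read '0': a→{c}, e→{e}; now {c, e}.
State e is in {c, e}.

Yes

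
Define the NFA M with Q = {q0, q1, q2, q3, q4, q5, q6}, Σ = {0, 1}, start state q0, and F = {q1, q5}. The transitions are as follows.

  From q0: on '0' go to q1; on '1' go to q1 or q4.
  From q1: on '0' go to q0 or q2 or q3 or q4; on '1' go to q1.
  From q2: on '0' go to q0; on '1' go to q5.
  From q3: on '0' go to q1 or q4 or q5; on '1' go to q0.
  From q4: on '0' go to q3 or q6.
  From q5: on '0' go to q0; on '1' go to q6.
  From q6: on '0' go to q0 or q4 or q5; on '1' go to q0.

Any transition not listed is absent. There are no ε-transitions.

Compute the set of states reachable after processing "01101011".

Start in {q0}.
Read '0': q0→{q1}; now {q1}.
Read '1': q1→{q1}; now {q1}.
Read '1': q1→{q1}; now {q1}.
Read '0': q1→{q0, q2, q3, q4}; now {q0, q2, q3, q4}.
Read '1': q0→{q1, q4}, q2→{q5}, q3→{q0}, q4→∅; now {q0, q1, q4, q5}.
Read '0': q0→{q1}, q1→{q0, q2, q3, q4}, q4→{q3, q6}, q5→{q0}; now {q0, q1, q2, q3, q4, q6}.
Read '1': q0→{q1, q4}, q1→{q1}, q2→{q5}, q3→{q0}, q4→∅, q6→{q0}; now {q0, q1, q4, q5}.
Read '1': q0→{q1, q4}, q1→{q1}, q4→∅, q5→{q6}; now {q1, q4, q6}.

{q1, q4, q6}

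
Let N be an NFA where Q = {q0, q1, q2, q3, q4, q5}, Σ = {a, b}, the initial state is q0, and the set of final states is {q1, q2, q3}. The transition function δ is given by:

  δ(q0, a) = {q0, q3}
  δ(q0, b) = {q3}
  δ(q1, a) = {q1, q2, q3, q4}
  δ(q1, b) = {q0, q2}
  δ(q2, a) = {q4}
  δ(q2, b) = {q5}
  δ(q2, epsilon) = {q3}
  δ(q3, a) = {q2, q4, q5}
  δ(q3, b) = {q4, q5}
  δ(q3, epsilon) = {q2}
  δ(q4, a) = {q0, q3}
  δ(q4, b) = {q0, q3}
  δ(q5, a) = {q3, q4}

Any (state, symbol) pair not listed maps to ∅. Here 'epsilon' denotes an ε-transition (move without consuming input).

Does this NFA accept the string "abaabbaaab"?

Start in {q0}.
Read 'a': {q0} → {q0, q2, q3}.
Read 'b': {q0, q2, q3} → {q2, q3, q4, q5}.
Read 'a': {q2, q3, q4, q5} → {q0, q2, q3, q4, q5}.
Read 'a': {q0, q2, q3, q4, q5} → {q0, q2, q3, q4, q5}.
Read 'b': {q0, q2, q3, q4, q5} → {q0, q2, q3, q4, q5}.
Read 'b': {q0, q2, q3, q4, q5} → {q0, q2, q3, q4, q5}.
Read 'a': {q0, q2, q3, q4, q5} → {q0, q2, q3, q4, q5}.
Read 'a': {q0, q2, q3, q4, q5} → {q0, q2, q3, q4, q5}.
Read 'a': {q0, q2, q3, q4, q5} → {q0, q2, q3, q4, q5}.
Read 'b': {q0, q2, q3, q4, q5} → {q0, q2, q3, q4, q5}.
The final set {q0, q2, q3, q4, q5} contains the accepting states q2, q3.

Yes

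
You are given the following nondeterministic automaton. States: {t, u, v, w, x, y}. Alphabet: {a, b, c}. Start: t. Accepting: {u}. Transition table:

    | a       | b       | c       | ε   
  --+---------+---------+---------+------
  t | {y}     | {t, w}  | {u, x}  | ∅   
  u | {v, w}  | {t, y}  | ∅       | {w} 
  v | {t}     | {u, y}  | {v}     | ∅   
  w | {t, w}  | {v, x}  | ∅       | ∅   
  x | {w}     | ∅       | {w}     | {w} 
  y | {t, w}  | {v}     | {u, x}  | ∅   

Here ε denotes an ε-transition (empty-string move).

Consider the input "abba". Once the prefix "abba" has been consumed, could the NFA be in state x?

No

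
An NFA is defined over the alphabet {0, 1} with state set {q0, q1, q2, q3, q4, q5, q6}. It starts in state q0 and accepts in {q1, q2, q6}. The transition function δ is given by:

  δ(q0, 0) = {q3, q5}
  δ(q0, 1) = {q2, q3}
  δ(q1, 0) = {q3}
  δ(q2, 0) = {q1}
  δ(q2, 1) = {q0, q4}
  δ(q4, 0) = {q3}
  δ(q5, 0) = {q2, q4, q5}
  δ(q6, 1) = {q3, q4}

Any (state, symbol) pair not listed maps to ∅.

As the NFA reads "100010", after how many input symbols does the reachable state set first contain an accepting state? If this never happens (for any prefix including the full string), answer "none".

Start in {q0}.
Read '1': q0→{q2, q3}; now {q2, q3}.
None of the earlier sets intersect F, but {q2, q3} does.

1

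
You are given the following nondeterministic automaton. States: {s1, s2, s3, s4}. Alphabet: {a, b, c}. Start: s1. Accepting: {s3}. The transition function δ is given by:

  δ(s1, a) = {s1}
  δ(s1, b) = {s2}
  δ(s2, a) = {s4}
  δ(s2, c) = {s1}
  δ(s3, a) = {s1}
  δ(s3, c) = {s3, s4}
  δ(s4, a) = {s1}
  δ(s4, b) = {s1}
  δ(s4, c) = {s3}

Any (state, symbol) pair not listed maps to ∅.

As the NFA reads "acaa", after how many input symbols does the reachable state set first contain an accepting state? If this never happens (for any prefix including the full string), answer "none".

none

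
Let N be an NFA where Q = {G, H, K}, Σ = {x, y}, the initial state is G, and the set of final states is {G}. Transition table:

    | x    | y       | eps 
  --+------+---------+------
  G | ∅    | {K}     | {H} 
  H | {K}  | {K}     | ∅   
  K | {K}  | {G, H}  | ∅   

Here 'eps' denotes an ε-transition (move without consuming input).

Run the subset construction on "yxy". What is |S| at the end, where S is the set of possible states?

Start: ε-closure({G}) = {G, H}.
Read 'y': G→{K}, H→{K}; now {K}.
Read 'x': K→{K}; now {K}.
Read 'y': K→{G, H}; now {G, H}.
That set has 2 states.

2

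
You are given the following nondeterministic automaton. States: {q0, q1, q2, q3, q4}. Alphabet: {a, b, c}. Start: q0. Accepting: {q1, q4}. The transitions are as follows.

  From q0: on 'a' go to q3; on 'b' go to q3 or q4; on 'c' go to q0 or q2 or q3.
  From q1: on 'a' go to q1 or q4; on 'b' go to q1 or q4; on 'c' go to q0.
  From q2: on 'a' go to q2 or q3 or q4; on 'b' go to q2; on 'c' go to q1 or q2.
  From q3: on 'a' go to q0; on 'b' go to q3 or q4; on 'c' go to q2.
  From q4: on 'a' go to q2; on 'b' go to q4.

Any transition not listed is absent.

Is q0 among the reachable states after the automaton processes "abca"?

Start in {q0}.
Read 'a': {q0} → {q3}.
Read 'b': {q3} → {q3, q4}.
Read 'c': {q3, q4} → {q2}.
Read 'a': {q2} → {q2, q3, q4}.
State q0 is not in {q2, q3, q4}.

No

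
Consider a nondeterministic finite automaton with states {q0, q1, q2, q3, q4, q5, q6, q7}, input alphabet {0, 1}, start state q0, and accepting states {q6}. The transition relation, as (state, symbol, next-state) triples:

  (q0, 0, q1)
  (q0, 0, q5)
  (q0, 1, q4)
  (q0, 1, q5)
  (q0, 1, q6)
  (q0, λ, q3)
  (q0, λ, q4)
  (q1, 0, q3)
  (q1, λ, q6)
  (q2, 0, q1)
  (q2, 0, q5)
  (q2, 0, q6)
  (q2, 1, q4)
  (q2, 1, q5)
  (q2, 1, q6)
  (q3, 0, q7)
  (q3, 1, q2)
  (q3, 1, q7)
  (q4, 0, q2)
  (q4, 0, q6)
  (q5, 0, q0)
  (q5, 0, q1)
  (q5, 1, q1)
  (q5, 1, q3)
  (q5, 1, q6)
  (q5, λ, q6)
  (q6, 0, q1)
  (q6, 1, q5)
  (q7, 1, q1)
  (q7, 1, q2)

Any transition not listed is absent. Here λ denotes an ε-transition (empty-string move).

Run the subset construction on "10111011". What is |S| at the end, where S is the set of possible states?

7

Start: ε-closure({q0}) = {q0, q3, q4}.
Read '1': q0→{q4, q5, q6}, q3→{q2, q7}, q4→∅; now {q2, q4, q5, q6, q7}.
Read '0': q2→{q1, q5, q6}, q4→{q2, q6}, q5→{q0, q1}, q6→{q1}, q7→∅; union {q0, q1, q2, q5, q6}; ε-closure = {q0, q1, q2, q3, q4, q5, q6}.
Read '1': q0→{q4, q5, q6}, q1→∅, q2→{q4, q5, q6}, q3→{q2, q7}, q4→∅, q5→{q1, q3, q6}, q6→{q5}; now {q1, q2, q3, q4, q5, q6, q7}.
Read '1': q1→∅, q2→{q4, q5, q6}, q3→{q2, q7}, q4→∅, q5→{q1, q3, q6}, q6→{q5}, q7→{q1, q2}; now {q1, q2, q3, q4, q5, q6, q7}.
Read '1': q1→∅, q2→{q4, q5, q6}, q3→{q2, q7}, q4→∅, q5→{q1, q3, q6}, q6→{q5}, q7→{q1, q2}; now {q1, q2, q3, q4, q5, q6, q7}.
Read '0': q1→{q3}, q2→{q1, q5, q6}, q3→{q7}, q4→{q2, q6}, q5→{q0, q1}, q6→{q1}, q7→∅; union {q0, q1, q2, q3, q5, q6, q7}; ε-closure = {q0, q1, q2, q3, q4, q5, q6, q7}.
Read '1': q0→{q4, q5, q6}, q1→∅, q2→{q4, q5, q6}, q3→{q2, q7}, q4→∅, q5→{q1, q3, q6}, q6→{q5}, q7→{q1, q2}; now {q1, q2, q3, q4, q5, q6, q7}.
Read '1': q1→∅, q2→{q4, q5, q6}, q3→{q2, q7}, q4→∅, q5→{q1, q3, q6}, q6→{q5}, q7→{q1, q2}; now {q1, q2, q3, q4, q5, q6, q7}.
That set has 7 states.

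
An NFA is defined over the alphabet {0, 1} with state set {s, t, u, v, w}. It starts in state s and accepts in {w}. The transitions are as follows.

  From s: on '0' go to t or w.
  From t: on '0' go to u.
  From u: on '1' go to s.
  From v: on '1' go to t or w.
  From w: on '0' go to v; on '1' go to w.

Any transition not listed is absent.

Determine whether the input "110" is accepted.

No

Start in {s}.
Read '1': {s} → ∅.
The set is empty and remains empty for the remaining 2 symbols.
The final set ∅ contains no accepting state.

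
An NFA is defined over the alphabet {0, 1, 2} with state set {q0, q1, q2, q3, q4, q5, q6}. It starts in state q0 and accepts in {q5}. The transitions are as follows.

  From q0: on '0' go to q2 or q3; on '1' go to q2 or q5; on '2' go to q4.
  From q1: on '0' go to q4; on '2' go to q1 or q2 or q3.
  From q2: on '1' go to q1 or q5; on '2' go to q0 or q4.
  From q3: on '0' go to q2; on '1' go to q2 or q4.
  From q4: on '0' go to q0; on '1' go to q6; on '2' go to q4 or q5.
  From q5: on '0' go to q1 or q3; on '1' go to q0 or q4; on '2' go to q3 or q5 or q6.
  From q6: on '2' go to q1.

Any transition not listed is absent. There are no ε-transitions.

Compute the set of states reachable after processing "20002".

Start in {q0}.
Read '2': q0→{q4}; now {q4}.
Read '0': q4→{q0}; now {q0}.
Read '0': q0→{q2, q3}; now {q2, q3}.
Read '0': q2→∅, q3→{q2}; now {q2}.
Read '2': q2→{q0, q4}; now {q0, q4}.

{q0, q4}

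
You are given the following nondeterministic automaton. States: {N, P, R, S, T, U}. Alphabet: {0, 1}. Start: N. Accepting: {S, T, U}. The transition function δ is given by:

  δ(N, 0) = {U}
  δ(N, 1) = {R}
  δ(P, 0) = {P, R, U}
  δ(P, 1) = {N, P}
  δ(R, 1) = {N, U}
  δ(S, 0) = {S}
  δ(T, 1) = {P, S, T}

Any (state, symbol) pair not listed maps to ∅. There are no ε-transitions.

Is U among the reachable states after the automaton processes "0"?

Start in {N}.
Read '0': {N} → {U}.
State U is in {U}.

Yes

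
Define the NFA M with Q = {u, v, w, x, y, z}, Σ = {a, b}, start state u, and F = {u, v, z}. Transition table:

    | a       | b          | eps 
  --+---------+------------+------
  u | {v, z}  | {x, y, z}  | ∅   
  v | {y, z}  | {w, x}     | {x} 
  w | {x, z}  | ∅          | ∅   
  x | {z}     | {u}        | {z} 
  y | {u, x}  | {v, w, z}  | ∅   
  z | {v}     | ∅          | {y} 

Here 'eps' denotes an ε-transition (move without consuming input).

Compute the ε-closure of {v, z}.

Begin with {v, z}.
ε-move z → y; add y.
ε-move v → x; add x.

{v, x, y, z}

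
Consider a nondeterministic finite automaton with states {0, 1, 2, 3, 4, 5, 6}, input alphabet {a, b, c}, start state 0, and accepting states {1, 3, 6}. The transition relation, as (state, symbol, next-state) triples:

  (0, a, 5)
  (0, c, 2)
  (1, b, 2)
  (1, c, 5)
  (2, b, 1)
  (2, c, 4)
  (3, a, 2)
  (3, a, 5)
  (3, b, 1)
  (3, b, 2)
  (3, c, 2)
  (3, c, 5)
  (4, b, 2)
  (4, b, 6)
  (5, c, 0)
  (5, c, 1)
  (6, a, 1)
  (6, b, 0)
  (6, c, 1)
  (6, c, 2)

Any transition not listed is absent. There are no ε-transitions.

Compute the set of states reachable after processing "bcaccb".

∅

Start in {0}.
Read 'b': {0} → ∅.
The set is empty and remains empty for the remaining 5 symbols.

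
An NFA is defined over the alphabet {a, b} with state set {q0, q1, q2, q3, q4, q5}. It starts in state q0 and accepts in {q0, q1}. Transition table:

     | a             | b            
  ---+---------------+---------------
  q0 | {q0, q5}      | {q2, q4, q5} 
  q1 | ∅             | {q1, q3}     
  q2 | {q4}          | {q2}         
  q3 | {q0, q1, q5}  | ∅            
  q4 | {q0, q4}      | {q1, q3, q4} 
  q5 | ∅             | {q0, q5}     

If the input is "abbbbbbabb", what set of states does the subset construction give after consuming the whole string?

{q0, q1, q2, q3, q4, q5}

Start in {q0}.
Read 'a': q0→{q0, q5}; now {q0, q5}.
Read 'b': q0→{q2, q4, q5}, q5→{q0, q5}; now {q0, q2, q4, q5}.
Read 'b': q0→{q2, q4, q5}, q2→{q2}, q4→{q1, q3, q4}, q5→{q0, q5}; now {q0, q1, q2, q3, q4, q5}.
Read 'b': q0→{q2, q4, q5}, q1→{q1, q3}, q2→{q2}, q3→∅, q4→{q1, q3, q4}, q5→{q0, q5}; now {q0, q1, q2, q3, q4, q5}.
Read 'b': q0→{q2, q4, q5}, q1→{q1, q3}, q2→{q2}, q3→∅, q4→{q1, q3, q4}, q5→{q0, q5}; now {q0, q1, q2, q3, q4, q5}.
Read 'b': q0→{q2, q4, q5}, q1→{q1, q3}, q2→{q2}, q3→∅, q4→{q1, q3, q4}, q5→{q0, q5}; now {q0, q1, q2, q3, q4, q5}.
Read 'b': q0→{q2, q4, q5}, q1→{q1, q3}, q2→{q2}, q3→∅, q4→{q1, q3, q4}, q5→{q0, q5}; now {q0, q1, q2, q3, q4, q5}.
Read 'a': q0→{q0, q5}, q1→∅, q2→{q4}, q3→{q0, q1, q5}, q4→{q0, q4}, q5→∅; now {q0, q1, q4, q5}.
Read 'b': q0→{q2, q4, q5}, q1→{q1, q3}, q4→{q1, q3, q4}, q5→{q0, q5}; now {q0, q1, q2, q3, q4, q5}.
Read 'b': q0→{q2, q4, q5}, q1→{q1, q3}, q2→{q2}, q3→∅, q4→{q1, q3, q4}, q5→{q0, q5}; now {q0, q1, q2, q3, q4, q5}.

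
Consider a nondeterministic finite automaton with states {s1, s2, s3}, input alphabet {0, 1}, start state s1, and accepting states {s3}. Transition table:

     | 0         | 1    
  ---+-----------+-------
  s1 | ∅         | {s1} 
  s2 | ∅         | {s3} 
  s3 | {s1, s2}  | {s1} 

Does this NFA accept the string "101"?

Start in {s1}.
Read '1': s1→{s1}; now {s1}.
Read '0': s1→∅; now ∅.
The set is empty and remains empty for the remaining 1 symbol.
The final set ∅ contains no accepting state.

No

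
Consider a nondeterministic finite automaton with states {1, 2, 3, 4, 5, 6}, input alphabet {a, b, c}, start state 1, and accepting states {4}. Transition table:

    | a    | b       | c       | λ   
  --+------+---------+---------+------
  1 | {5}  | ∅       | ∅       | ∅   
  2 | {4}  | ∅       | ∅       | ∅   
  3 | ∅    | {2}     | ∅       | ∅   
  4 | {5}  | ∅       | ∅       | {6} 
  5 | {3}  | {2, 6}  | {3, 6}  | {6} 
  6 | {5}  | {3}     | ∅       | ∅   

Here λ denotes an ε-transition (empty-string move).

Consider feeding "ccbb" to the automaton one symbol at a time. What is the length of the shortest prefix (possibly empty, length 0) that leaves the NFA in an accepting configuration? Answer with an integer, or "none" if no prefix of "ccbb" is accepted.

none

Start in {1}.
Read 'c': 1→∅; now ∅.
The set is empty and remains empty for the remaining 3 symbols.
No reachable set along the way intersects F.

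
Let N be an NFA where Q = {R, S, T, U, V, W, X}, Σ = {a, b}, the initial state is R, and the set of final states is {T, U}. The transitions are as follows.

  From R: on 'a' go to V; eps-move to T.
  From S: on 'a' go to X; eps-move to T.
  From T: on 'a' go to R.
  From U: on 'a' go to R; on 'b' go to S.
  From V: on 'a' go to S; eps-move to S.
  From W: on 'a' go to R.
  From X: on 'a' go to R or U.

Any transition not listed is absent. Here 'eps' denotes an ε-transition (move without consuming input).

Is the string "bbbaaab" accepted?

Start: ε-closure({R}) = {R, T}.
Read 'b': R→∅, T→∅; now ∅.
The set is empty and remains empty for the remaining 6 symbols.
The final set ∅ contains no accepting state.

No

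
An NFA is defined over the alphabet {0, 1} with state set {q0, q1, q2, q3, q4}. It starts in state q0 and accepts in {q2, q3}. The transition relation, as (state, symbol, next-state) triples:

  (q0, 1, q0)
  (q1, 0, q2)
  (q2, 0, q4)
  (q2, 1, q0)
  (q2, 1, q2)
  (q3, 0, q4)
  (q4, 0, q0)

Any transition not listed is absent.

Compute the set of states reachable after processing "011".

∅

Start in {q0}.
Read '0': {q0} → ∅.
The set is empty and remains empty for the remaining 2 symbols.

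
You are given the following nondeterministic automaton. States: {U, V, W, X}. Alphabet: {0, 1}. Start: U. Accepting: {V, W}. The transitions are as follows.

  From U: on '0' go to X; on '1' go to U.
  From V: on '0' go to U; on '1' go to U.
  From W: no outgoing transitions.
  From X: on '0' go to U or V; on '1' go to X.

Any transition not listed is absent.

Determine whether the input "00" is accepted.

Yes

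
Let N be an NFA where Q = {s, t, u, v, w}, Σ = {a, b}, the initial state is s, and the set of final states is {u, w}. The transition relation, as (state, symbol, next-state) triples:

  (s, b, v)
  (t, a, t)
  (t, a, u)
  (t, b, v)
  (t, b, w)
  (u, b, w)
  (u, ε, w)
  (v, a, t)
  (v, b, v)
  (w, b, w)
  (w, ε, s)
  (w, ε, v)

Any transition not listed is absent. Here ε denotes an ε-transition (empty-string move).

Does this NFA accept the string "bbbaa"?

Yes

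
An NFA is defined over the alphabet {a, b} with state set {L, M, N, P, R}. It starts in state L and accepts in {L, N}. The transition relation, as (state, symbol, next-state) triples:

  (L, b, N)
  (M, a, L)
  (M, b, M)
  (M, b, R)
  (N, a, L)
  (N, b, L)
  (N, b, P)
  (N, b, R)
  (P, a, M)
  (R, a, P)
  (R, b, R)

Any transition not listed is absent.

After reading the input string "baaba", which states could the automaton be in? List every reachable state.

∅

Start in {L}.
Read 'b': L→{N}; now {N}.
Read 'a': N→{L}; now {L}.
Read 'a': L→∅; now ∅.
The set is empty and remains empty for the remaining 2 symbols.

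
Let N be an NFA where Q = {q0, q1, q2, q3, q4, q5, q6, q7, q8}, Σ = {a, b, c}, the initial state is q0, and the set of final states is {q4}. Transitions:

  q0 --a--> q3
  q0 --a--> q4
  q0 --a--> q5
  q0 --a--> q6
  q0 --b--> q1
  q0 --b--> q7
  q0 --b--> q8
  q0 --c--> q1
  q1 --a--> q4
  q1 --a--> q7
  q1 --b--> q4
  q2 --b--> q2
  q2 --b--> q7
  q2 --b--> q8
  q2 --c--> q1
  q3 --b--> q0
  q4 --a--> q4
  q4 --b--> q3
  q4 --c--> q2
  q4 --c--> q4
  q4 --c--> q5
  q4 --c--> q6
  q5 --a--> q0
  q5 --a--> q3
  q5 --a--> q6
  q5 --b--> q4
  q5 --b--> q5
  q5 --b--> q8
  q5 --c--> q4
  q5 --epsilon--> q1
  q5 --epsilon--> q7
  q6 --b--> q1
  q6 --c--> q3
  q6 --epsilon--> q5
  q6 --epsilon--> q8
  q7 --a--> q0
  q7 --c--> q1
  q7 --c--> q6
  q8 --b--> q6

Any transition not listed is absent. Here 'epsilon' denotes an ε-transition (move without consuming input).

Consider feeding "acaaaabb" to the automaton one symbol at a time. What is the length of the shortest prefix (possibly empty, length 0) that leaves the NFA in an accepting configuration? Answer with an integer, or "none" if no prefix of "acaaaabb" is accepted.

1

Start in {q0}.
Read 'a': q0→{q3, q4, q5, q6}; union {q3, q4, q5, q6}; ε-closure = {q1, q3, q4, q5, q6, q7, q8}.
None of the earlier sets intersect F, but {q1, q3, q4, q5, q6, q7, q8} does.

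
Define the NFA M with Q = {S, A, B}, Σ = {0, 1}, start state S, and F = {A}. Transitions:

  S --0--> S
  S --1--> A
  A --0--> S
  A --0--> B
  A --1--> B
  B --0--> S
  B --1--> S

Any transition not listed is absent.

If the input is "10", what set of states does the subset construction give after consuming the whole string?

{S, B}

Start in {S}.
Read '1': {S} → {A}.
Read '0': {A} → {S, B}.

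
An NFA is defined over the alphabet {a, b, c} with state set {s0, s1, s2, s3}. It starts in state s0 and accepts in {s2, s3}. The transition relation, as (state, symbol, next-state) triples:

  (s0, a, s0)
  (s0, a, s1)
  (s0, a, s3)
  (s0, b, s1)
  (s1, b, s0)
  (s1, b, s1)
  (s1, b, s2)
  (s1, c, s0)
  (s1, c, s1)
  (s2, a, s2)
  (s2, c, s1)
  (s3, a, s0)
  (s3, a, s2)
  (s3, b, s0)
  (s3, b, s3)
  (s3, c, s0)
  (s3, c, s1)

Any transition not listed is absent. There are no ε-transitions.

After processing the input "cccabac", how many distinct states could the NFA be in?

0

Start in {s0}.
Read 'c': {s0} → ∅.
The set is empty and remains empty for the remaining 6 symbols.
That set has 0 states.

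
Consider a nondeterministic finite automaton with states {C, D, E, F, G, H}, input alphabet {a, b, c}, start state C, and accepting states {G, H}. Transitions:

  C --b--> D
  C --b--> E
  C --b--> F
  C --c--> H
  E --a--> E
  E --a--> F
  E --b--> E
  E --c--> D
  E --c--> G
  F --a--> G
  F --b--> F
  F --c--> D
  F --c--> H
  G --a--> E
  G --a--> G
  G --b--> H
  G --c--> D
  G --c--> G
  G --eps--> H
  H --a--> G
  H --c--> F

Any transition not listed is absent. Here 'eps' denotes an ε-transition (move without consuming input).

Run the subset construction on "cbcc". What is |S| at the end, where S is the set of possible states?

Start in {C}.
Read 'c': C→{H}; now {H}.
Read 'b': H→∅; now ∅.
The set is empty and remains empty for the remaining 2 symbols.
That set has 0 states.

0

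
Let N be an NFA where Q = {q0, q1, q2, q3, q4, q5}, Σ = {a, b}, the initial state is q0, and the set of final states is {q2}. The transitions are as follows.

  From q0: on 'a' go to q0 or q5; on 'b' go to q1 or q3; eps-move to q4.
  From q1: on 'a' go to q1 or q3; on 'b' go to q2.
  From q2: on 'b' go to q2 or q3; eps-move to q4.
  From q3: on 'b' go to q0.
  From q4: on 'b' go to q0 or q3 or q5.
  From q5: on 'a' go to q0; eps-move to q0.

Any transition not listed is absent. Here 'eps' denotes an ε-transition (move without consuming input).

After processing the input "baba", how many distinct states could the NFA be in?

Start: ε-closure({q0}) = {q0, q4}.
Read 'b': q0→{q1, q3}, q4→{q0, q3, q5}; union {q0, q1, q3, q5}; ε-closure = {q0, q1, q3, q4, q5}.
Read 'a': q0→{q0, q5}, q1→{q1, q3}, q3→∅, q4→∅, q5→{q0}; union {q0, q1, q3, q5}; ε-closure = {q0, q1, q3, q4, q5}.
Read 'b': q0→{q1, q3}, q1→{q2}, q3→{q0}, q4→{q0, q3, q5}, q5→∅; union {q0, q1, q2, q3, q5}; ε-closure = {q0, q1, q2, q3, q4, q5}.
Read 'a': q0→{q0, q5}, q1→{q1, q3}, q2→∅, q3→∅, q4→∅, q5→{q0}; union {q0, q1, q3, q5}; ε-closure = {q0, q1, q3, q4, q5}.
That set has 5 states.

5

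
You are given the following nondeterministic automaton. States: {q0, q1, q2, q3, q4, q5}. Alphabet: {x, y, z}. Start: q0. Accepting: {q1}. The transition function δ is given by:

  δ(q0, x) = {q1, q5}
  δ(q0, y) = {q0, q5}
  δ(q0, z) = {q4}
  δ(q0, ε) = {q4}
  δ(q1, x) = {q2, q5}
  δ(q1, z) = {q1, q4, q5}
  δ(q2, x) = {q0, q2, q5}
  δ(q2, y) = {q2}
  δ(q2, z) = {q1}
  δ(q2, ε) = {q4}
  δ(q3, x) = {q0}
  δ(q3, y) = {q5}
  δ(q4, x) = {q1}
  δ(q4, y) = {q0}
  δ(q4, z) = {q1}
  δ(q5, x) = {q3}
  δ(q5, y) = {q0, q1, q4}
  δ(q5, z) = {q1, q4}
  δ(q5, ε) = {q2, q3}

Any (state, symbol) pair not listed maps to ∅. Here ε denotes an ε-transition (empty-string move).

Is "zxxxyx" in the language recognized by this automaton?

Start: ε-closure({q0}) = {q0, q4}.
Read 'z': q0→{q4}, q4→{q1}; now {q1, q4}.
Read 'x': q1→{q2, q5}, q4→{q1}; union {q1, q2, q5}; ε-closure = {q1, q2, q3, q4, q5}.
Read 'x': q1→{q2, q5}, q2→{q0, q2, q5}, q3→{q0}, q4→{q1}, q5→{q3}; union {q0, q1, q2, q3, q5}; ε-closure = {q0, q1, q2, q3, q4, q5}.
Read 'x': q0→{q1, q5}, q1→{q2, q5}, q2→{q0, q2, q5}, q3→{q0}, q4→{q1}, q5→{q3}; union {q0, q1, q2, q3, q5}; ε-closure = {q0, q1, q2, q3, q4, q5}.
Read 'y': q0→{q0, q5}, q1→∅, q2→{q2}, q3→{q5}, q4→{q0}, q5→{q0, q1, q4}; union {q0, q1, q2, q4, q5}; ε-closure = {q0, q1, q2, q3, q4, q5}.
Read 'x': q0→{q1, q5}, q1→{q2, q5}, q2→{q0, q2, q5}, q3→{q0}, q4→{q1}, q5→{q3}; union {q0, q1, q2, q3, q5}; ε-closure = {q0, q1, q2, q3, q4, q5}.
The final set {q0, q1, q2, q3, q4, q5} contains the accepting state q1.

Yes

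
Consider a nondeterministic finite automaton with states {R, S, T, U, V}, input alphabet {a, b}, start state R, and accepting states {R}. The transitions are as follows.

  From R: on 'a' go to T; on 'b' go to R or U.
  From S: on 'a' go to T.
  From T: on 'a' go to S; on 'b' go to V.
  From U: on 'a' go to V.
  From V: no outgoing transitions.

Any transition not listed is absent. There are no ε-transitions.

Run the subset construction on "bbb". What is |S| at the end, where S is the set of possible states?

Start in {R}.
Read 'b': R→{R, U}; now {R, U}.
Read 'b': R→{R, U}, U→∅; now {R, U}.
Read 'b': R→{R, U}, U→∅; now {R, U}.
That set has 2 states.

2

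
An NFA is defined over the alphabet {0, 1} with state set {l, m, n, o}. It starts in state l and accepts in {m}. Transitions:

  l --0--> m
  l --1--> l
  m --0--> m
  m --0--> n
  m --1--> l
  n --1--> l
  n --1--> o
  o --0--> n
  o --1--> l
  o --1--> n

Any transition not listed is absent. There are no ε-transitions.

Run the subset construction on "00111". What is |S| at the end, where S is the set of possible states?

Start in {l}.
Read '0': {l} → {m}.
Read '0': {m} → {m, n}.
Read '1': {m, n} → {l, o}.
Read '1': {l, o} → {l, n}.
Read '1': {l, n} → {l, o}.
That set has 2 states.

2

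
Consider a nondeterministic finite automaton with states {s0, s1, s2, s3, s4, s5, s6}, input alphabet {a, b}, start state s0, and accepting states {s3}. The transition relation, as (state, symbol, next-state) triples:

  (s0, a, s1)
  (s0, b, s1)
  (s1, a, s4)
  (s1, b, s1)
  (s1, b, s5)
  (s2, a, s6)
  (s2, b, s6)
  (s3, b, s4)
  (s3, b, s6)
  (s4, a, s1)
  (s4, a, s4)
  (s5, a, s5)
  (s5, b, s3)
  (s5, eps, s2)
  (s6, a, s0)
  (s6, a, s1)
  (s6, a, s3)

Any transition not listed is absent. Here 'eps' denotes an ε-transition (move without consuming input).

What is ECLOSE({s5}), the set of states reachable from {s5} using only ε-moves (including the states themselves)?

{s2, s5}

Begin with {s5}.
ε-move s5 → s2; add s2.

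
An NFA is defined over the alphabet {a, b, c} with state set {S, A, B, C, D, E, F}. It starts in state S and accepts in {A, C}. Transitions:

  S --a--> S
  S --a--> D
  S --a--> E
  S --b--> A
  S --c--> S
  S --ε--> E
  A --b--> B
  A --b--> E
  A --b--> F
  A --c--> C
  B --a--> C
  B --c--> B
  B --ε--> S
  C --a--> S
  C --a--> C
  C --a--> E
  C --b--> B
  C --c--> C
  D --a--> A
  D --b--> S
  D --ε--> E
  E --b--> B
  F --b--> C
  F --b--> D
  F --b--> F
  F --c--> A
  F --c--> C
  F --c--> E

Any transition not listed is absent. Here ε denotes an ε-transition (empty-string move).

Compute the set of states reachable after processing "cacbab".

{S, A, B, E}

Start: ε-closure({S}) = {S, E}.
Read 'c': {S, E} → {S, E}.
Read 'a': {S, E} → {S, D, E}.
Read 'c': {S, D, E} → {S, E}.
Read 'b': {S, E} → {S, A, B, E}.
Read 'a': {S, A, B, E} → {S, C, D, E}.
Read 'b': {S, C, D, E} → {S, A, B, E}.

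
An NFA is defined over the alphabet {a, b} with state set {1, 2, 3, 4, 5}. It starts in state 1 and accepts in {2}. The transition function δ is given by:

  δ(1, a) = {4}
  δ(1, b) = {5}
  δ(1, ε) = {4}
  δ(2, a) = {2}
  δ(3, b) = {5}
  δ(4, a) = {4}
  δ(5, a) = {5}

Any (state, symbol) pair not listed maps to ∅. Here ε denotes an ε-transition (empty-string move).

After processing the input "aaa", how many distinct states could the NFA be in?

1

Start: ε-closure({1}) = {1, 4}.
Read 'a': 1→{4}, 4→{4}; now {4}.
Read 'a': 4→{4}; now {4}.
Read 'a': 4→{4}; now {4}.
That set has 1 state.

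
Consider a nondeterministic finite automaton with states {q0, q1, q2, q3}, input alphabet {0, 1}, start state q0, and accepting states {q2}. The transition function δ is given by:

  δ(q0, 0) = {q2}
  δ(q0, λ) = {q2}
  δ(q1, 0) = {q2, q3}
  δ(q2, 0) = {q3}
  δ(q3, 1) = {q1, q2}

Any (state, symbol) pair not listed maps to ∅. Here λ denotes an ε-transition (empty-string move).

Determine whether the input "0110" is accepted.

No

Start: ε-closure({q0}) = {q0, q2}.
Read '0': {q0, q2} → {q2, q3}.
Read '1': {q2, q3} → {q1, q2}.
Read '1': {q1, q2} → ∅.
The set is empty and remains empty for the remaining 1 symbol.
The final set ∅ contains no accepting state.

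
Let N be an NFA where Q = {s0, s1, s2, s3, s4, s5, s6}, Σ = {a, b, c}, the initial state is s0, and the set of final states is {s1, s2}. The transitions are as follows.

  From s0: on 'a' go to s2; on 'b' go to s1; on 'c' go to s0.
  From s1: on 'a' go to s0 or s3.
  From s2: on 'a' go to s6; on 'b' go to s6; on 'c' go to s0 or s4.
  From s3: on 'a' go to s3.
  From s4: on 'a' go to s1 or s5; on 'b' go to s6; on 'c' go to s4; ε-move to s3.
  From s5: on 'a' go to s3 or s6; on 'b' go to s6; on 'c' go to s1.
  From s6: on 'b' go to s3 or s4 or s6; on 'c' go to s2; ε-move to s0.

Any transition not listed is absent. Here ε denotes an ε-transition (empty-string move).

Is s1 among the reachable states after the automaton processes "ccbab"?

Yes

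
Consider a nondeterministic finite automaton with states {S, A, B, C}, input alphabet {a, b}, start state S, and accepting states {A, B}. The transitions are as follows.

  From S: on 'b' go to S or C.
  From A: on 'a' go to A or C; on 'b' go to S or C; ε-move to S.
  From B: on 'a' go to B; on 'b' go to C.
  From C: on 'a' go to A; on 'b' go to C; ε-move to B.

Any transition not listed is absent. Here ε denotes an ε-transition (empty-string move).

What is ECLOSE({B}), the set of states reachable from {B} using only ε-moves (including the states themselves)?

{B}

Begin with {B}.
No ε-moves leave this set, so the closure equals the set itself.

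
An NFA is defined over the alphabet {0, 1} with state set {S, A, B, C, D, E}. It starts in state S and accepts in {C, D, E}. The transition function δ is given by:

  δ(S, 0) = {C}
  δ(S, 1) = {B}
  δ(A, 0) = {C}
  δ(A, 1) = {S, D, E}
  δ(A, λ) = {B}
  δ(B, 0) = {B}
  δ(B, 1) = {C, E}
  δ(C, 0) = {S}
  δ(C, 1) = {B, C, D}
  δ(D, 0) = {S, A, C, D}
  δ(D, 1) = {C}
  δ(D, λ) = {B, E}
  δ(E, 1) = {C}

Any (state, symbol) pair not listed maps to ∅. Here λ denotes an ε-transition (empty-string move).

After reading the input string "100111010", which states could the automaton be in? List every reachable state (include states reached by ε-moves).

{S, A, B, C, D, E}

Start in {S}.
Read '1': {S} → {B}.
Read '0': {B} → {B}.
Read '0': {B} → {B}.
Read '1': {B} → {C, E}.
Read '1': {C, E} → {B, C, D, E}.
Read '1': {B, C, D, E} → {B, C, D, E}.
Read '0': {B, C, D, E} → {S, A, B, C, D, E}.
Read '1': {S, A, B, C, D, E} → {S, B, C, D, E}.
Read '0': {S, B, C, D, E} → {S, A, B, C, D, E}.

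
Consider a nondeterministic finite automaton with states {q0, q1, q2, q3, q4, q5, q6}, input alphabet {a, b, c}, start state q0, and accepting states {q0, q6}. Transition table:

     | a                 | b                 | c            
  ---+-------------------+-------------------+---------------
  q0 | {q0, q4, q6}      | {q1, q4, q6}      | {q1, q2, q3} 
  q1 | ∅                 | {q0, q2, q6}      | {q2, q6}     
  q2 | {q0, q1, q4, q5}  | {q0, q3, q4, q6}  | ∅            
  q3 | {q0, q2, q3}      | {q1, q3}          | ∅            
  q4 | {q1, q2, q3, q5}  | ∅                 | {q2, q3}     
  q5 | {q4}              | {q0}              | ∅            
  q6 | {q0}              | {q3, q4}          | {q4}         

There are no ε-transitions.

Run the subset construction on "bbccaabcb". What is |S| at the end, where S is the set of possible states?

Start in {q0}.
Read 'b': q0→{q1, q4, q6}; now {q1, q4, q6}.
Read 'b': q1→{q0, q2, q6}, q4→∅, q6→{q3, q4}; now {q0, q2, q3, q4, q6}.
Read 'c': q0→{q1, q2, q3}, q2→∅, q3→∅, q4→{q2, q3}, q6→{q4}; now {q1, q2, q3, q4}.
Read 'c': q1→{q2, q6}, q2→∅, q3→∅, q4→{q2, q3}; now {q2, q3, q6}.
Read 'a': q2→{q0, q1, q4, q5}, q3→{q0, q2, q3}, q6→{q0}; now {q0, q1, q2, q3, q4, q5}.
Read 'a': q0→{q0, q4, q6}, q1→∅, q2→{q0, q1, q4, q5}, q3→{q0, q2, q3}, q4→{q1, q2, q3, q5}, q5→{q4}; now {q0, q1, q2, q3, q4, q5, q6}.
Read 'b': q0→{q1, q4, q6}, q1→{q0, q2, q6}, q2→{q0, q3, q4, q6}, q3→{q1, q3}, q4→∅, q5→{q0}, q6→{q3, q4}; now {q0, q1, q2, q3, q4, q6}.
Read 'c': q0→{q1, q2, q3}, q1→{q2, q6}, q2→∅, q3→∅, q4→{q2, q3}, q6→{q4}; now {q1, q2, q3, q4, q6}.
Read 'b': q1→{q0, q2, q6}, q2→{q0, q3, q4, q6}, q3→{q1, q3}, q4→∅, q6→{q3, q4}; now {q0, q1, q2, q3, q4, q6}.
That set has 6 states.

6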